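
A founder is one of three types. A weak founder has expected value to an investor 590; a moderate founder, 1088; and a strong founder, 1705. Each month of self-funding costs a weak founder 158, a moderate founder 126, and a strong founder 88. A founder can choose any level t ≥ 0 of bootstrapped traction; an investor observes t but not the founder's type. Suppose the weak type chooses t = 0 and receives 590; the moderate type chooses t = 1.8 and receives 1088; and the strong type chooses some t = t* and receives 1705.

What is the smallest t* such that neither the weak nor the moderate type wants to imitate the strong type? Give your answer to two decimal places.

7.06

Weak type (on-path payoff 590) won't mimic when 590 ≥ 1705 − 158·t*, i.e. t* ≥ 7.06.
Moderate type (on-path payoff 1088 − 126×1.8 = 861.2) won't mimic when 861.2 ≥ 1705 − 126·t*, i.e. t* ≥ 6.70.
Both must hold, so t* = max(7.06, 6.70) = 7.06. The weak type's constraint binds.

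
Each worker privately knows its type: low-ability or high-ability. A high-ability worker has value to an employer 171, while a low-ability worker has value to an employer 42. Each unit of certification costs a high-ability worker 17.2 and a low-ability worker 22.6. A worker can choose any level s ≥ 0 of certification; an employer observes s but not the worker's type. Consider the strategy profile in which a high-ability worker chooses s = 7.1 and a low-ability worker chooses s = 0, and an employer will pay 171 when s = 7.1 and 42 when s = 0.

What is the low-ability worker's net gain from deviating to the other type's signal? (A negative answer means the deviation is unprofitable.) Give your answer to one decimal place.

Playing s = 0 the low-ability worker receives 42.
Deviating to s = 7.1 brings payment 171 at cost 22.6 × 7.1 = 160.46, netting 10.54.
Gain from deviating: 10.54 − 42 = -31.46, i.e. -31.5 to one decimal place.
The gain is negative, so the low-ability type's incentive-compatibility constraint is satisfied.

-31.5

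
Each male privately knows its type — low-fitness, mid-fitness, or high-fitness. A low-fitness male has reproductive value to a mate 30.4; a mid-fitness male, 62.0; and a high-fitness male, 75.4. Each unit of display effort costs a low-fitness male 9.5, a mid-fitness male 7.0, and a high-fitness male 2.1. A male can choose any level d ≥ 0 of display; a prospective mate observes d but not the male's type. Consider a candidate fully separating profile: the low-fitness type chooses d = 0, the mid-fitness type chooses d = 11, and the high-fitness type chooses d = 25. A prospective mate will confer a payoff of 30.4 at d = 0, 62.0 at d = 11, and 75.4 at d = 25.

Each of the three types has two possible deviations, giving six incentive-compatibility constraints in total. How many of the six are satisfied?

3

Mid-fitness (own payoff 62.0 − 7.0×11 = -15): to d=0 gives 30.4 → profitable ✗; to d=25 gives 75.4 − 7.0×25 = -99.6 → no gain ✓.
High-fitness (own payoff 75.4 − 2.1×25 = 22.9): to d=0 gives 30.4 → profitable ✗; to d=11 gives 62.0 − 2.1×11 = 38.9 → profitable ✗.
Low-fitness (own payoff 30.4): to d=11 gives 62.0 − 9.5×11 = -42.5 → no gain ✓; to d=25 gives 75.4 − 9.5×25 = -162.1 → no gain ✓.
3 of the 6 constraints hold; not an equilibrium.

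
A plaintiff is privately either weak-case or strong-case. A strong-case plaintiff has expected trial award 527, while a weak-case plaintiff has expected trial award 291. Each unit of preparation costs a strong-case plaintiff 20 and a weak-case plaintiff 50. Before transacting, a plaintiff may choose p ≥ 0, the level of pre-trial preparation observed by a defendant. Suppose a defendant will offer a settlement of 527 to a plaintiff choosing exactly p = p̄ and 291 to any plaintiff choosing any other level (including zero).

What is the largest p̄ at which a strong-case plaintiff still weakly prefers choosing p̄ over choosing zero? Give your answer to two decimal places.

Choosing p̄ yields the strong-case type 527 − 20·p̄; choosing zero yields 291.
The strong-case type is indifferent at 527 − 20·p̄ = 291, i.e. p̄ = (527 − 291) / 20 = 11.80.
For any p̄ above 11.80 the strong-case type would rather pool at zero, so separation collapses.

11.80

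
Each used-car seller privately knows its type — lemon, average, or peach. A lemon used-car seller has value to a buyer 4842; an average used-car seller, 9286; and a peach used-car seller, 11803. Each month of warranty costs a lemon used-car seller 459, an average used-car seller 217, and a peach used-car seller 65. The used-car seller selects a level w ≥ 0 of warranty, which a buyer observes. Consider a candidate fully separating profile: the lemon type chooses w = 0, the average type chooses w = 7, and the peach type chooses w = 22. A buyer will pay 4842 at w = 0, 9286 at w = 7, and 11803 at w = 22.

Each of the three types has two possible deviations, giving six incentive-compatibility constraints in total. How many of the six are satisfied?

Average (own payoff 9286 − 217×7 = 7767): to w=0 gives 4842 → no gain ✓; to w=22 gives 11803 − 217×22 = 7029 → no gain ✓.
Peach (own payoff 11803 − 65×22 = 10373): to w=0 gives 4842 → no gain ✓; to w=7 gives 9286 − 65×7 = 8831 → no gain ✓.
Lemon (own payoff 4842): to w=7 gives 9286 − 459×7 = 6073 → profitable ✗; to w=22 gives 11803 − 459×22 = 1705 → no gain ✓.
5 of the 6 constraints hold; not an equilibrium.

5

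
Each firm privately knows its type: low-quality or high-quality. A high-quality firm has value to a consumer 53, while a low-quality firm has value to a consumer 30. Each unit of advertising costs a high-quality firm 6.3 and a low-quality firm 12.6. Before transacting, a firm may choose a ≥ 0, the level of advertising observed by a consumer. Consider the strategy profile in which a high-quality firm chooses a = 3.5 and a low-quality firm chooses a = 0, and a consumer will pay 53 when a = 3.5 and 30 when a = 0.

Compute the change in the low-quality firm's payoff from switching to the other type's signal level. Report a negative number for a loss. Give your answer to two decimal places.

Playing a = 0 the low-quality firm receives 30.
Deviating to a = 3.5 brings payment 53 at cost 12.6 × 3.5 = 44.1, netting 8.9.
Gain from deviating: 8.9 − 30 = -21.10.
The gain is negative, so the low-quality type's incentive-compatibility constraint is satisfied.

-21.10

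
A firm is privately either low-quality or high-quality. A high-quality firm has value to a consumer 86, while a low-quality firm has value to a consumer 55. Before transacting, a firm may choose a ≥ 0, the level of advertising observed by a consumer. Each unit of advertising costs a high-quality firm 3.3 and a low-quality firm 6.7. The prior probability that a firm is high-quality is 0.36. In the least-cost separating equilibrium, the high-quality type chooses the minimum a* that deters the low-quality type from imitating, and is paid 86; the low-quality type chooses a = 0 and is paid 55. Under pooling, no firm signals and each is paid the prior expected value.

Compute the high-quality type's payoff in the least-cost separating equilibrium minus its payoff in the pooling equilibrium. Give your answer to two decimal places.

4.57

Least-cost separating signal: a* solves 55 = 86 − 6.7·a*, so a* = (86 − 55)/6.7 ≈ 4.6269.
High-quality type's separating payoff: 86 − 3.3 × a* = 86 − 3.3 × (86 − 55)/6.7 = 86 − 102.3/6.7 ≈ 70.7313.
Pooling payoff: 0.36 × 86 + 0.64 × 55 = 66.16.
Difference: 70.7313 − 66.16 = 4.5713, i.e. 4.57 to two decimal places.
The high-quality type prefers to separate.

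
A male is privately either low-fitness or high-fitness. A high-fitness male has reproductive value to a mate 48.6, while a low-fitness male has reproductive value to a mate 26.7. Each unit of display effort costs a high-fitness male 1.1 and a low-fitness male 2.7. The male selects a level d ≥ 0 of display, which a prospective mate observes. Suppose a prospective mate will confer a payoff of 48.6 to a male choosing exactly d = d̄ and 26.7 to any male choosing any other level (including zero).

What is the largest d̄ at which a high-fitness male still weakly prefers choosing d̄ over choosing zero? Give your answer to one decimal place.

19.9

Choosing d̄ yields the high-fitness type 48.6 − 1.1·d̄; choosing zero yields 26.7.
The high-fitness type is indifferent at 48.6 − 1.1·d̄ = 26.7, i.e. d̄ = (48.6 − 26.7) / 1.1 ≈ 19.9.
For any d̄ above 19.9 the high-fitness type would rather pool at zero, so separation collapses.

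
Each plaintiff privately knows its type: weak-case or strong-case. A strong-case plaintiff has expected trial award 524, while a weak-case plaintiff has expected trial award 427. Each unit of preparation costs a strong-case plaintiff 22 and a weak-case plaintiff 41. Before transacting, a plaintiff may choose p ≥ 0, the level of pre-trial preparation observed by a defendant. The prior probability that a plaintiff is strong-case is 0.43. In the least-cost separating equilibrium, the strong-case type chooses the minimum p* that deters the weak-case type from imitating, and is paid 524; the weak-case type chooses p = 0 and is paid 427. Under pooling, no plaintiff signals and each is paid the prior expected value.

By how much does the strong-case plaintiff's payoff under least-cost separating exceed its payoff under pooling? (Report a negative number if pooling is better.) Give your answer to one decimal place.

3.2

Least-cost separating signal: p* solves 427 = 524 − 41·p*, so p* = (524 − 427)/41 ≈ 2.3659.
Strong-case type's separating payoff: 524 − 22 × p* = 524 − 22 × (524 − 427)/41 = 524 − 2134/41 ≈ 471.951.
Pooling payoff: 0.43 × 524 + 0.57 × 427 = 468.71.
Difference: 471.951 − 468.71 = 3.241, i.e. 3.2 to one decimal place.
The strong-case type prefers to separate.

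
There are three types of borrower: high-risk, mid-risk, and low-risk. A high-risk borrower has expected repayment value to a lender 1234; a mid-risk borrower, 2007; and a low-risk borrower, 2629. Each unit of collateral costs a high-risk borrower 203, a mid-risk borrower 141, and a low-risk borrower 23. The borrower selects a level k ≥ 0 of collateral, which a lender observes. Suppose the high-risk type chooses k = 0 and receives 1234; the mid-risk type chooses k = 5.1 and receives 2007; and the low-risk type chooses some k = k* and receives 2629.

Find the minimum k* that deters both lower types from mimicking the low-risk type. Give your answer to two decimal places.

Mid-risk type (on-path payoff 2007 − 141×5.1 = 1287.9) won't mimic when 1287.9 ≥ 2629 − 141·k*, i.e. k* ≥ 9.51.
High-risk type (on-path payoff 1234) won't mimic when 1234 ≥ 2629 − 203·k*, i.e. k* ≥ 6.87.
Both must hold, so k* = max(6.87, 9.51) = 9.51. The mid-risk type's constraint binds.

9.51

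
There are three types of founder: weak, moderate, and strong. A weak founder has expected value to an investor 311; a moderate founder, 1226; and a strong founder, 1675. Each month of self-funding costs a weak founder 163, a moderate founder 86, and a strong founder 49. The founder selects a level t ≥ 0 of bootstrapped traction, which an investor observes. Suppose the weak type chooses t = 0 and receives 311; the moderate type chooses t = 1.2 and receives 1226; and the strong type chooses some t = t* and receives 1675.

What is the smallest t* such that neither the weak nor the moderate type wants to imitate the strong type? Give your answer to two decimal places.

Moderate type (on-path payoff 1226 − 86×1.2 = 1122.8) won't mimic when 1122.8 ≥ 1675 − 86·t*, i.e. t* ≥ 6.42.
Weak type (on-path payoff 311) won't mimic when 311 ≥ 1675 − 163·t*, i.e. t* ≥ 8.37.
Both must hold, so t* = max(8.37, 6.42) = 8.37. The weak type's constraint binds.

8.37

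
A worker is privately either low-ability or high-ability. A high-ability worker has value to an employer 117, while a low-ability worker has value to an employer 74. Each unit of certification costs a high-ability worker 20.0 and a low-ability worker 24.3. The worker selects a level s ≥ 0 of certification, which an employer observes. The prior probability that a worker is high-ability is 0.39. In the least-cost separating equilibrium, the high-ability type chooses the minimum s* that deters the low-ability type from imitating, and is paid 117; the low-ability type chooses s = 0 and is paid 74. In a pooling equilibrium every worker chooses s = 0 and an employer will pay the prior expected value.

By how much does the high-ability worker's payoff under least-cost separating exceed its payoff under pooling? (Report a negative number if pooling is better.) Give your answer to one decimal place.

-9.2

Least-cost separating signal: s* solves 74 = 117 − 24.3·s*, so s* = (117 − 74)/24.3 ≈ 1.7695.
High-ability type's separating payoff: 117 − 20.0 × s* = 117 − 20.0 × (117 − 74)/24.3 = 117 − 860/24.3 ≈ 81.609.
Pooling payoff: 0.39 × 117 + 0.61 × 74 = 90.77.
Difference: 81.609 − 90.77 = -9.161, i.e. -9.2 to one decimal place.
The high-ability type would prefer the pooling outcome.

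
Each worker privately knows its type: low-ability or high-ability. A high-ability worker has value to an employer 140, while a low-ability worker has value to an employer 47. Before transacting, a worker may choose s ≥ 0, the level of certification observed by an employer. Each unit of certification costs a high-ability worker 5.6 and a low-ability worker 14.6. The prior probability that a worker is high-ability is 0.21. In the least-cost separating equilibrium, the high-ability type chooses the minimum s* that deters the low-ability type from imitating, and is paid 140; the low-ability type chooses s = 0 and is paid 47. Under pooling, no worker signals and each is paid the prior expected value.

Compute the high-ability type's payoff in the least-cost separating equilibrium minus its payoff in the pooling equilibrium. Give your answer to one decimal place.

37.8

Least-cost separating signal: s* solves 47 = 140 − 14.6·s*, so s* = (140 − 47)/14.6 ≈ 6.3699.
High-ability type's separating payoff: 140 − 5.6 × s* = 140 − 5.6 × (140 − 47)/14.6 = 140 − 520.8/14.6 ≈ 104.329.
Pooling payoff: 0.21 × 140 + 0.79 × 47 = 66.53.
Difference: 104.329 − 66.53 = 37.799, i.e. 37.8 to one decimal place.
The high-ability type prefers to separate.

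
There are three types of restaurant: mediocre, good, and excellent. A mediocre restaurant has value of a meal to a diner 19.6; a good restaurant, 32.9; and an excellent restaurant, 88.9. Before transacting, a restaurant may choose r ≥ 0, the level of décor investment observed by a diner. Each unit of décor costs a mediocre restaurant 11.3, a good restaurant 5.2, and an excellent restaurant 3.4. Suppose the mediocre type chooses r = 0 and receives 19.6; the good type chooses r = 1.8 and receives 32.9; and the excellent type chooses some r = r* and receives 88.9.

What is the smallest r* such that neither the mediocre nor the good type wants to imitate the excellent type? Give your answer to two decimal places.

12.57

Mediocre type (on-path payoff 19.6) won't mimic when 19.6 ≥ 88.9 − 11.3·r*, i.e. r* ≥ 6.13.
Good type (on-path payoff 32.9 − 5.2×1.8 = 23.54) won't mimic when 23.54 ≥ 88.9 − 5.2·r*, i.e. r* ≥ 12.57.
Both must hold, so r* = max(6.13, 12.57) = 12.57. The good type's constraint binds.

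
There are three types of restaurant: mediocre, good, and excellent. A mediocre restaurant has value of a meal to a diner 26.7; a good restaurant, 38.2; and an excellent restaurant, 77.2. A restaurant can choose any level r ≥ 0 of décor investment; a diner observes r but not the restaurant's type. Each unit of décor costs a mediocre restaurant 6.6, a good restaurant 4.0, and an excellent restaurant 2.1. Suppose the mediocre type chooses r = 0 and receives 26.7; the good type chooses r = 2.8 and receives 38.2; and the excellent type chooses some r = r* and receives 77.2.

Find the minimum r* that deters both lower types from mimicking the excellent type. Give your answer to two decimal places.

12.55

Good type (on-path payoff 38.2 − 4.0×2.8 = 27) won't mimic when 27 ≥ 77.2 − 4.0·r*, i.e. r* ≥ 12.55.
Mediocre type (on-path payoff 26.7) won't mimic when 26.7 ≥ 77.2 − 6.6·r*, i.e. r* ≥ 7.65.
Both must hold, so r* = max(7.65, 12.55) = 12.55. The good type's constraint binds.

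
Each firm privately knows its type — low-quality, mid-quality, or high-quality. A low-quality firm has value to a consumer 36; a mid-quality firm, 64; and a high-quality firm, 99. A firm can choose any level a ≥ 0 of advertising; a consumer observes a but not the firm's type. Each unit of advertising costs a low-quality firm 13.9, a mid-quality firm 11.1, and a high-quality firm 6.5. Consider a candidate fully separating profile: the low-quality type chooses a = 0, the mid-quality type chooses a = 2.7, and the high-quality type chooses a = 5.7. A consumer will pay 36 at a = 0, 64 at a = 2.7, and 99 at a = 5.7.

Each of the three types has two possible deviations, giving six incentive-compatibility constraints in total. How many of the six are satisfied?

4

Low-quality (own payoff 36): to a=2.7 gives 64 − 13.9×2.7 = 26.47 → no gain ✓; to a=5.7 gives 99 − 13.9×5.7 = 19.77 → no gain ✓.
High-quality (own payoff 99 − 6.5×5.7 = 61.95): to a=0 gives 36 → no gain ✓; to a=2.7 gives 64 − 6.5×2.7 = 46.45 → no gain ✓.
Mid-quality (own payoff 64 − 11.1×2.7 = 34.03): to a=0 gives 36 → profitable ✗; to a=5.7 gives 99 − 11.1×5.7 = 35.73 → profitable ✗.
4 of the 6 constraints hold; not an equilibrium.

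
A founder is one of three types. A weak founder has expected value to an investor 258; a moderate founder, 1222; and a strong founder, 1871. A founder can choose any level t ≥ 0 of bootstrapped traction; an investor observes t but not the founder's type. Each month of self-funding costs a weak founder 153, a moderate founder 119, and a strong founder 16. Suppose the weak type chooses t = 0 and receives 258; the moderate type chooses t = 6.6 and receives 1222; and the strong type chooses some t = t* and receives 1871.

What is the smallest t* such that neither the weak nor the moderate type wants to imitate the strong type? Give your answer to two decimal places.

Moderate type (on-path payoff 1222 − 119×6.6 = 436.6) won't mimic when 436.6 ≥ 1871 − 119·t*, i.e. t* ≥ 12.05.
Weak type (on-path payoff 258) won't mimic when 258 ≥ 1871 − 153·t*, i.e. t* ≥ 10.54.
Both must hold, so t* = max(10.54, 12.05) = 12.05. The moderate type's constraint binds.

12.05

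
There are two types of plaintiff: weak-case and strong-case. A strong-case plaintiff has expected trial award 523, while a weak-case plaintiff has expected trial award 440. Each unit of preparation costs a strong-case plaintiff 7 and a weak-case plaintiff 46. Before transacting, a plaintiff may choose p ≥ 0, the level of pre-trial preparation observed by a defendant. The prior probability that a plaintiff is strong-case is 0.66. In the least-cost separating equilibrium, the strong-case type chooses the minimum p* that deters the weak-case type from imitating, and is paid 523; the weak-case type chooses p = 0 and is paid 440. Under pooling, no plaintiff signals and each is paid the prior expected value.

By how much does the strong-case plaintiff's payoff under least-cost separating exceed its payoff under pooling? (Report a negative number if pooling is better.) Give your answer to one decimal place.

Least-cost separating signal: p* solves 440 = 523 − 46·p*, so p* = (523 − 440)/46 ≈ 1.8043.
Strong-case type's separating payoff: 523 − 7 × p* = 523 − 7 × (523 − 440)/46 = 523 − 581/46 ≈ 510.370.
Pooling payoff: 0.66 × 523 + 0.34 × 440 = 494.78.
Difference: 510.370 − 494.78 = 15.59, i.e. 15.6 to one decimal place.
The strong-case type prefers to separate.

15.6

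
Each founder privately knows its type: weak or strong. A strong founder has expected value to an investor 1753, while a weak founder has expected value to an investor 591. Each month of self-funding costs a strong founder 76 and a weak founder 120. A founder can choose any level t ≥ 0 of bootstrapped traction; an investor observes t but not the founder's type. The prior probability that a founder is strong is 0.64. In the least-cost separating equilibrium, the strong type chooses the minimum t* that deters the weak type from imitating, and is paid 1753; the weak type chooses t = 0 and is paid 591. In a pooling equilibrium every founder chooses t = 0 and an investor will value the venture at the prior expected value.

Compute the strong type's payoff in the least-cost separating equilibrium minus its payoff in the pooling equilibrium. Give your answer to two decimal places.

Least-cost separating signal: t* solves 591 = 1753 − 120·t*, so t* = (1753 − 591)/120 ≈ 9.6833.
Strong type's separating payoff: 1753 − 76 × t* = 1753 − 76 × (1753 − 591)/120 = 1753 − 88312/120 ≈ 1017.0667.
Pooling payoff: 0.64 × 1753 + 0.36 × 591 = 1334.68.
Difference: 1017.0667 − 1334.68 = -317.6133, i.e. -317.61 to two decimal places.
The strong type would prefer the pooling outcome.

-317.61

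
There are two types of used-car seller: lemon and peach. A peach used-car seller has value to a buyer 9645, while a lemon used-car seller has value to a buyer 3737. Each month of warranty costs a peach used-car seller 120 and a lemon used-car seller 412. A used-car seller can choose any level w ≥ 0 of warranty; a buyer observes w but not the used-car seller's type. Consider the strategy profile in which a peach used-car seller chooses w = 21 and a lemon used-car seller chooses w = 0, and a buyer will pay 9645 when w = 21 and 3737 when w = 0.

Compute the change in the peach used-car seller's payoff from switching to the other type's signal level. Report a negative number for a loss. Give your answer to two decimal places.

Playing w = 21 the peach used-car seller receives 9645 − 120 × 21 = 7125.
Deviating to w = 0 yields 3737 instead.
Gain from deviating: 3737 − 7125 = -3388.00.
The gain is negative, so the peach type's incentive-compatibility constraint is satisfied.

-3388.00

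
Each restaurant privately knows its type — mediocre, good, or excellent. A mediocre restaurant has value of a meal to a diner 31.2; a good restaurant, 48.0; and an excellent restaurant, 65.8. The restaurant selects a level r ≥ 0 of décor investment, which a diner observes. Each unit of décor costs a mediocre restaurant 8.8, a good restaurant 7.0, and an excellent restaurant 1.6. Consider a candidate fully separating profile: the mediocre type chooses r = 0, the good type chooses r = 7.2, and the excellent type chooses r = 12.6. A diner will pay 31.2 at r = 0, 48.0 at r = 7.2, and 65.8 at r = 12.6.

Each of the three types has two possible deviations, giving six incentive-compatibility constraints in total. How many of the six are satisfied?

5

Excellent (own payoff 65.8 − 1.6×12.6 = 45.64): to r=0 gives 31.2 → no gain ✓; to r=7.2 gives 48.0 − 1.6×7.2 = 36.48 → no gain ✓.
Good (own payoff 48.0 − 7.0×7.2 = -2.4): to r=0 gives 31.2 → profitable ✗; to r=12.6 gives 65.8 − 7.0×12.6 = -22.4 → no gain ✓.
Mediocre (own payoff 31.2): to r=7.2 gives 48.0 − 8.8×7.2 = -15.36 → no gain ✓; to r=12.6 gives 65.8 − 8.8×12.6 = -45.08 → no gain ✓.
5 of the 6 constraints hold; not an equilibrium.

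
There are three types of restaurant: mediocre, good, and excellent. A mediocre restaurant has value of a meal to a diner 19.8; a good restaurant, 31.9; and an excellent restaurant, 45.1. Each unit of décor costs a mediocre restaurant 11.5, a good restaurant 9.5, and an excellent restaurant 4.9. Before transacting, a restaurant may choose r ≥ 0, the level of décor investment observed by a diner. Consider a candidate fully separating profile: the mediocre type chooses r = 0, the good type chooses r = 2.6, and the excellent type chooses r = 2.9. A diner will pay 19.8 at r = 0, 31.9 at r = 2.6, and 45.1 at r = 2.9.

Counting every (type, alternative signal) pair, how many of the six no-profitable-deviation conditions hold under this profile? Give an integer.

Mediocre (own payoff 19.8): to r=2.6 gives 31.9 − 11.5×2.6 = 2 → no gain ✓; to r=2.9 gives 45.1 − 11.5×2.9 = 11.75 → no gain ✓.
Excellent (own payoff 45.1 − 4.9×2.9 = 30.89): to r=0 gives 19.8 → no gain ✓; to r=2.6 gives 31.9 − 4.9×2.6 = 19.16 → no gain ✓.
Good (own payoff 31.9 − 9.5×2.6 = 7.2): to r=0 gives 19.8 → profitable ✗; to r=2.9 gives 45.1 − 9.5×2.9 = 17.55 → profitable ✗.
4 of the 6 constraints hold; not an equilibrium.

4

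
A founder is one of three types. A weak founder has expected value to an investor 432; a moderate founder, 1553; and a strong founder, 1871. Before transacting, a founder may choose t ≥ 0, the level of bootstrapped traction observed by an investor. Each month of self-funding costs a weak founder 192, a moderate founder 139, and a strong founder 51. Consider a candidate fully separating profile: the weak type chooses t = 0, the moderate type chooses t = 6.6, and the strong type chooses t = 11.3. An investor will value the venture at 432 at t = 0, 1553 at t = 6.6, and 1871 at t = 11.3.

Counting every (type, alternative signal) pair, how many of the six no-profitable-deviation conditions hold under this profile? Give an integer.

6

Weak (own payoff 432): to t=6.6 gives 1553 − 192×6.6 = 285.8 → no gain ✓; to t=11.3 gives 1871 − 192×11.3 = -298.6 → no gain ✓.
Moderate (own payoff 1553 − 139×6.6 = 635.6): to t=0 gives 432 → no gain ✓; to t=11.3 gives 1871 − 139×11.3 = 300.3 → no gain ✓.
Strong (own payoff 1871 − 51×11.3 = 1294.7): to t=0 gives 432 → no gain ✓; to t=6.6 gives 1553 − 51×6.6 = 1216.4 → no gain ✓.
6 of the 6 constraints hold; this profile is a separating equilibrium.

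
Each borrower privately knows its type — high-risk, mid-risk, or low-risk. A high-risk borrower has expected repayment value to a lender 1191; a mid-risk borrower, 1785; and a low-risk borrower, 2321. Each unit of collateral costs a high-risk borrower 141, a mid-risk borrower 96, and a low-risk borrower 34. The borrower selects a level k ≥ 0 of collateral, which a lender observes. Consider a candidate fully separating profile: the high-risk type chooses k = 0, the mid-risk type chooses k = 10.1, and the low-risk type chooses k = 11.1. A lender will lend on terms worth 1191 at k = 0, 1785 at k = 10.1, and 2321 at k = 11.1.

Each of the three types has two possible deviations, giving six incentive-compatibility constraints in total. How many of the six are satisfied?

4

High-risk (own payoff 1191): to k=10.1 gives 1785 − 141×10.1 = 360.9 → no gain ✓; to k=11.1 gives 2321 − 141×11.1 = 755.9 → no gain ✓.
Mid-risk (own payoff 1785 − 96×10.1 = 815.4): to k=0 gives 1191 → profitable ✗; to k=11.1 gives 2321 − 96×11.1 = 1255.4 → profitable ✗.
Low-risk (own payoff 2321 − 34×11.1 = 1943.6): to k=0 gives 1191 → no gain ✓; to k=10.1 gives 1785 − 34×10.1 = 1441.6 → no gain ✓.
4 of the 6 constraints hold; not an equilibrium.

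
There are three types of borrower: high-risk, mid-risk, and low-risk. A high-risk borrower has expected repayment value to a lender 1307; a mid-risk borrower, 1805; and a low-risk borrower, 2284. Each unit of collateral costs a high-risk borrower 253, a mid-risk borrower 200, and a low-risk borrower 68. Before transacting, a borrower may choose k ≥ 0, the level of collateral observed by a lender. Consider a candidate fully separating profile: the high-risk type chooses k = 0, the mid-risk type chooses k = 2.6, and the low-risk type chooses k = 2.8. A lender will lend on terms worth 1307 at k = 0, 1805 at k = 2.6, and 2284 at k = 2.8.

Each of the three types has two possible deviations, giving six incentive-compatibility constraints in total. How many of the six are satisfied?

Low-risk (own payoff 2284 − 68×2.8 = 2093.6): to k=0 gives 1307 → no gain ✓; to k=2.6 gives 1805 − 68×2.6 = 1628.2 → no gain ✓.
High-risk (own payoff 1307): to k=2.6 gives 1805 − 253×2.6 = 1147.2 → no gain ✓; to k=2.8 gives 2284 − 253×2.8 = 1575.6 → profitable ✗.
Mid-risk (own payoff 1805 − 200×2.6 = 1285): to k=0 gives 1307 → profitable ✗; to k=2.8 gives 2284 − 200×2.8 = 1724 → profitable ✗.
3 of the 6 constraints hold; not an equilibrium.

3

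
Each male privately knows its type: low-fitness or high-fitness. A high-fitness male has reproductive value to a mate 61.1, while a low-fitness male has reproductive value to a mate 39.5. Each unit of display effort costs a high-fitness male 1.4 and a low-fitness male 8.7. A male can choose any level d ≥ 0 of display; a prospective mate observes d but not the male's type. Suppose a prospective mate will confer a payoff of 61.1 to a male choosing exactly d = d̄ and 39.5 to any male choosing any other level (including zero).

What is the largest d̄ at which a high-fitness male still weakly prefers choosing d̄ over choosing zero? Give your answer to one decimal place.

15.4

Choosing d̄ yields the high-fitness type 61.1 − 1.4·d̄; choosing zero yields 39.5.
The high-fitness type is indifferent at 61.1 − 1.4·d̄ = 39.5, i.e. d̄ = (61.1 − 39.5) / 1.4 ≈ 15.4.
For any d̄ above 15.4 the high-fitness type would rather pool at zero, so separation collapses.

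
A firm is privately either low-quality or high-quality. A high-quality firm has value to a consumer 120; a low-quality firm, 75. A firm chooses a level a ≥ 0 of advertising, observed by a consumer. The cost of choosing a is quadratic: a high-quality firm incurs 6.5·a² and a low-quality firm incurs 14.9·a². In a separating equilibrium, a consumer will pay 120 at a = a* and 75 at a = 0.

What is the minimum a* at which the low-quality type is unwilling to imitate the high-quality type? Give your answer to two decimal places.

1.74

The low-quality type at a = 0 receives 75; imitating at a* yields 120 − 14.9·a*².
Indifference: 75 = 120 − 14.9·a*², so a*² = (120 − 75) / 14.9 ≈ 3.0201.
a* = √3.0201 ≈ 1.74.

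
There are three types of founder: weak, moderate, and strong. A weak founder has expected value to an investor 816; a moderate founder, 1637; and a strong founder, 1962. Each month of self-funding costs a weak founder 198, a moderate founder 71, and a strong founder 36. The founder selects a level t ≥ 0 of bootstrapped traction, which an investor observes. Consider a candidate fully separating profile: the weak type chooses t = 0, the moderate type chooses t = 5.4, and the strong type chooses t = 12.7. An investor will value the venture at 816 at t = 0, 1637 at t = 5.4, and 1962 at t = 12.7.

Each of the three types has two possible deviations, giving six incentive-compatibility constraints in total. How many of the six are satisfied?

6

Strong (own payoff 1962 − 36×12.7 = 1504.8): to t=0 gives 816 → no gain ✓; to t=5.4 gives 1637 − 36×5.4 = 1442.6 → no gain ✓.
Moderate (own payoff 1637 − 71×5.4 = 1253.6): to t=0 gives 816 → no gain ✓; to t=12.7 gives 1962 − 71×12.7 = 1060.3 → no gain ✓.
Weak (own payoff 816): to t=5.4 gives 1637 − 198×5.4 = 567.8 → no gain ✓; to t=12.7 gives 1962 − 198×12.7 = -552.6 → no gain ✓.
6 of the 6 constraints hold; this profile is a separating equilibrium.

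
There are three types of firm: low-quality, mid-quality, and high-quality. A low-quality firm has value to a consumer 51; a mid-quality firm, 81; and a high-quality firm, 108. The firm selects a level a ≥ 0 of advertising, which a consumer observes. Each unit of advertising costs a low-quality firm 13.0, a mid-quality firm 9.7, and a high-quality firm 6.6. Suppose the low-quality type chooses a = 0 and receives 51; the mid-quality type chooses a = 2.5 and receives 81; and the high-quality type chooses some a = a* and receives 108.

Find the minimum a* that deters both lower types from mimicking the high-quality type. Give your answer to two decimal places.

5.28

Mid-quality type (on-path payoff 81 − 9.7×2.5 = 56.75) won't mimic when 56.75 ≥ 108 − 9.7·a*, i.e. a* ≥ 5.28.
Low-quality type (on-path payoff 51) won't mimic when 51 ≥ 108 − 13.0·a*, i.e. a* ≥ 4.38.
Both must hold, so a* = max(4.38, 5.28) = 5.28. The mid-quality type's constraint binds.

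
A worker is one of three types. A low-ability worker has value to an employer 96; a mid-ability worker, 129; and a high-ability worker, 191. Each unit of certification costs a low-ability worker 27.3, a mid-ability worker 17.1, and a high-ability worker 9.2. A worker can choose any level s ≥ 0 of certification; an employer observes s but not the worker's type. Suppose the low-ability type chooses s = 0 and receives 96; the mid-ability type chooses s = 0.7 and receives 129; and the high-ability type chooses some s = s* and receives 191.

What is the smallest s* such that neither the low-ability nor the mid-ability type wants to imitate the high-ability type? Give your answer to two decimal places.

4.33

Low-ability type (on-path payoff 96) won't mimic when 96 ≥ 191 − 27.3·s*, i.e. s* ≥ 3.48.
Mid-ability type (on-path payoff 129 − 17.1×0.7 = 117.03) won't mimic when 117.03 ≥ 191 − 17.1·s*, i.e. s* ≥ 4.33.
Both must hold, so s* = max(3.48, 4.33) = 4.33. The mid-ability type's constraint binds.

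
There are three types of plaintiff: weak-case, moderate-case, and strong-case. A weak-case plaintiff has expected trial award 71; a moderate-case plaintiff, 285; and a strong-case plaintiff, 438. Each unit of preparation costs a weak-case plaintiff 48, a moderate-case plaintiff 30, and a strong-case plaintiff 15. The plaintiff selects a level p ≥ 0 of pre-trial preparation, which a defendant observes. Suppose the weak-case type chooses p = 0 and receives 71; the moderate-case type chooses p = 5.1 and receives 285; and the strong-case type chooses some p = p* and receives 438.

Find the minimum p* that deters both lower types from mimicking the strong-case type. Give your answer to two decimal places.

10.20

Moderate-case type (on-path payoff 285 − 30×5.1 = 132) won't mimic when 132 ≥ 438 − 30·p*, i.e. p* ≥ 10.20.
Weak-case type (on-path payoff 71) won't mimic when 71 ≥ 438 − 48·p*, i.e. p* ≥ 7.65.
Both must hold, so p* = max(7.65, 10.20) = 10.20. The moderate-case type's constraint binds.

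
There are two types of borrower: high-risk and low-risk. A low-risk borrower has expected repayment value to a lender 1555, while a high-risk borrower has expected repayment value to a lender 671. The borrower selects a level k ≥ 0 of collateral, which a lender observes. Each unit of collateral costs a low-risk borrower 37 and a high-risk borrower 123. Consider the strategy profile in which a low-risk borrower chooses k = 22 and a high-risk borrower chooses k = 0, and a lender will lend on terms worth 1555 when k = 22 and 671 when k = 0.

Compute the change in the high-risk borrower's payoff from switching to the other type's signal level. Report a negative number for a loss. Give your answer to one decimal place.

-1822.0

Playing k = 0 the high-risk borrower receives 671.
Deviating to k = 22 brings payment 1555 at cost 123 × 22 = 2706, netting -1151.
Gain from deviating: -1151 − 671 = -1822.0.
The gain is negative, so the high-risk type's incentive-compatibility constraint is satisfied.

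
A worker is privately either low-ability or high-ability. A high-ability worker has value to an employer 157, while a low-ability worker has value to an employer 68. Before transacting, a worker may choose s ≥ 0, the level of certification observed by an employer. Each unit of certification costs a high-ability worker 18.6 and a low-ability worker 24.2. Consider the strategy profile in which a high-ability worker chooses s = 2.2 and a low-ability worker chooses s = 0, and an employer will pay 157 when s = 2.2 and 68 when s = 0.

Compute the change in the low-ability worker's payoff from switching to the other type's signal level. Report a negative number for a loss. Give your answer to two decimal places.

Playing s = 0 the low-ability worker receives 68.
Deviating to s = 2.2 brings payment 157 at cost 24.2 × 2.2 = 53.24, netting 103.76.
Gain from deviating: 103.76 − 68 = 35.76.
The gain is positive, so the low-ability type's incentive-compatibility constraint is violated — this profile is not a separating equilibrium.

35.76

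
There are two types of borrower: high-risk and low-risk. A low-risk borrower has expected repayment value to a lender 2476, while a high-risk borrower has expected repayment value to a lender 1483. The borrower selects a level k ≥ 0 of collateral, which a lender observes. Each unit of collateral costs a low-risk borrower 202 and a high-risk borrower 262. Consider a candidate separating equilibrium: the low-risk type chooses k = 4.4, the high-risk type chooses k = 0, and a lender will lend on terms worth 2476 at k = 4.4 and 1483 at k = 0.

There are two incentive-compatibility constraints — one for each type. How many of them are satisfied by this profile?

2

Low-risk type: signal → 2476 − 202 × 4.4 = 1587.2; deviate to 0 → 1483. IC holds (1587.2 ≥ 1483).
High-risk type: stay at 0 → 1483; mimic → 2476 − 262 × 4.4 = 1323.2. IC holds (1483 ≥ 1323.2).
2 of 2 constraints hold, so this is a separating equilibrium.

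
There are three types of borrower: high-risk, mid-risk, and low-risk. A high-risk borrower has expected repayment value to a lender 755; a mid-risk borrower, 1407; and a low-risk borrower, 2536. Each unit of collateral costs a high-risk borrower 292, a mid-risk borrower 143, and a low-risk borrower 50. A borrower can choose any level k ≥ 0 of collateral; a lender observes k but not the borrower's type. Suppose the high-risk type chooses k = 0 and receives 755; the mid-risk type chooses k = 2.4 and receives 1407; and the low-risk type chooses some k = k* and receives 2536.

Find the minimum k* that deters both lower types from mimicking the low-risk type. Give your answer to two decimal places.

10.30

High-risk type (on-path payoff 755) won't mimic when 755 ≥ 2536 − 292·k*, i.e. k* ≥ 6.10.
Mid-risk type (on-path payoff 1407 − 143×2.4 = 1063.8) won't mimic when 1063.8 ≥ 2536 − 143·k*, i.e. k* ≥ 10.30.
Both must hold, so k* = max(6.10, 10.30) = 10.30. The mid-risk type's constraint binds.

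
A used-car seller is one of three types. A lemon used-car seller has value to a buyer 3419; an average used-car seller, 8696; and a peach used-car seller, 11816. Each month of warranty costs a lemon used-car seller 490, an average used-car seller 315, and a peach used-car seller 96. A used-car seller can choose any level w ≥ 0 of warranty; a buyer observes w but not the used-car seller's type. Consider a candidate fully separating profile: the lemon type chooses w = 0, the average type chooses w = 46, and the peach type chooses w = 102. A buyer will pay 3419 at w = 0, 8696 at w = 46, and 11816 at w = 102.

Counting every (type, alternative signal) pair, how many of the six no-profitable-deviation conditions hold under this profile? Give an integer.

Peach (own payoff 11816 − 96×102 = 2024): to w=0 gives 3419 → profitable ✗; to w=46 gives 8696 − 96×46 = 4280 → profitable ✗.
Average (own payoff 8696 − 315×46 = -5794): to w=0 gives 3419 → profitable ✗; to w=102 gives 11816 − 315×102 = -20314 → no gain ✓.
Lemon (own payoff 3419): to w=46 gives 8696 − 490×46 = -13844 → no gain ✓; to w=102 gives 11816 − 490×102 = -38164 → no gain ✓.
3 of the 6 constraints hold; not an equilibrium.

3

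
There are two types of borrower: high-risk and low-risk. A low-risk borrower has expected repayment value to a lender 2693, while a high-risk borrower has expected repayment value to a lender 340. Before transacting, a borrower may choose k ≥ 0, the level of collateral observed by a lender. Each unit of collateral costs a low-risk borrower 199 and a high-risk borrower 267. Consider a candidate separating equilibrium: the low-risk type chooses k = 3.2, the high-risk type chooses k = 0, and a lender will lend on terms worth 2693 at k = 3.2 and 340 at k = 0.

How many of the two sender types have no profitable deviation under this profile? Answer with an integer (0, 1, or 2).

Low-risk type: signal → 2693 − 199 × 3.2 = 2056.2; deviate to 0 → 340. IC holds (2056.2 ≥ 340).
High-risk type: stay at 0 → 340; mimic → 2693 − 267 × 3.2 = 1838.6. IC fails (340 < 1838.6).
1 of 2 constraints hold, so this profile is not an equilibrium.

1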